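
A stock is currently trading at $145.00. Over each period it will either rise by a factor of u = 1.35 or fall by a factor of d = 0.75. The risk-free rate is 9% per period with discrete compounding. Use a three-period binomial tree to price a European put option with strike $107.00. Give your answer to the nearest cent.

$2.88

Risk-neutral probability p = (1 + 0.09 − 0.75)/(1.35 − 0.75) = 0.3400/0.6000 = 0.5667
Terminal stock prices: S_uuu = 356.8, S_uud = 198.2, S_udd = 110.1, S_ddd = 61.17
Terminal payoffs (K − S): max(-249.8, 0) = 0, max(-91.2, 0) = 0, max(-3.109, 0) = 0, max(45.83, 0) = 45.83
Node uu (S = 264.3): V_uu = 1/1.09·[0.5667·0.0000 + 0.4333·0.0000] = 0.0000
Node ud (S = 146.8): V_ud = 1/1.09·[0.5667·0.0000 + 0.4333·0.0000] = 0.0000
Node dd (S = 81.56): V_dd = 1/1.09·[0.5667·0.0000 + 0.4333·45.8281] = 18.2191
Node u (S = 195.8): V_u = 1/1.09·[0.5667·0.0000 + 0.4333·0.0000] = 0.0000
Node d (S = 108.8): V_d = 1/1.09·[0.5667·0.0000 + 0.4333·18.2191] = 7.2431
Node 0 (S = 145): V_0 = 1/1.09·[0.5667·0.0000 + 0.4333·7.2431] = 2.8795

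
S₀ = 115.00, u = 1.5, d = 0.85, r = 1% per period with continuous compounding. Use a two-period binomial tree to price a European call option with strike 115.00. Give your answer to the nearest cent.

20.05

Risk-neutral probability p = (e^0.01 − 0.85)/(1.5 − 0.85) = 0.1601/0.6500 = 0.2462
Terminal stock prices: S_uu = 258.8, S_ud = 146.6, S_dd = 83.09
Terminal payoffs (S − K): max(143.8, 0) = 143.8, max(31.62, 0) = 31.62, max(-31.91, 0) = 0
Node u (S = 172.5): V_u = e^(−0.01)·[0.2462·143.7500 + 0.7538·31.6250] = 58.6443
Node d (S = 97.75): V_d = e^(−0.01)·[0.2462·31.6250 + 0.7538·0.0000] = 7.7096
Node 0 (S = 115): V_0 = e^(−0.01)·[0.2462·58.6443 + 0.7538·7.7096] = 20.0498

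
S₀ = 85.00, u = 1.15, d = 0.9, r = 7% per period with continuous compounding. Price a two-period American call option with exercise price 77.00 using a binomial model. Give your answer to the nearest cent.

18.74

Risk-neutral probability p = (e^0.07 − 0.9)/(1.15 − 0.9) = 0.1725/0.2500 = 0.6900
Terminal stock prices: S_uu = 112.4, S_ud = 87.97, S_dd = 68.85
Terminal payoffs (S − K): max(35.41, 0) = 35.41, max(10.97, 0) = 10.97, max(-8.15, 0) = 0
Node u (S = 97.75): continuation = e^(−0.07)·[0.6900·35.4125 + 0.3100·10.9750] = 25.9557; exercise value = 20.7500 ≤ continuation, so V_u = 25.9557
Node d (S = 76.5): continuation = e^(−0.07)·[0.6900·10.9750 + 0.3100·0.0000] = 7.0611; exercise value = 0.0000 ≤ continuation, so V_d = 7.0611
Node 0 (S = 85): continuation = e^(−0.07)·[0.6900·25.9557 + 0.3100·7.0611] = 18.7402; exercise value = 8.0000 ≤ continuation, so V_0 = 18.7402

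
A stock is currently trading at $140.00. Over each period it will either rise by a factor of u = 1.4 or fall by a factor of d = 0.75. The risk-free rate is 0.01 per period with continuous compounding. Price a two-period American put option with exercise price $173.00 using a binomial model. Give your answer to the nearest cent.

$46.51

Risk-neutral probability p = (e^0.01 − 0.75)/(1.4 − 0.75) = 0.2601/0.6500 = 0.4001
Terminal stock prices: S_uu = 274.4, S_ud = 147, S_dd = 78.75
Terminal payoffs (K − S): max(-101.4, 0) = 0, max(26, 0) = 26, max(94.25, 0) = 94.25
Node u (S = 196): continuation = e^(−0.01)·[0.4001·0.0000 + 0.5999·26.0000] = 15.4428; exercise value = 0.0000 ≤ continuation, so V_u = 15.4428
Node d (S = 105): continuation = e^(−0.01)·[0.4001·26.0000 + 0.5999·94.2500] = 66.2786; exercise value = 68.0000 > continuation, so V_d = 68.0000 (exercise)
Node 0 (S = 140): continuation = e^(−0.01)·[0.4001·15.4428 + 0.5999·68.0000] = 46.5057; exercise value = 33.0000 ≤ continuation, so V_0 = 46.5057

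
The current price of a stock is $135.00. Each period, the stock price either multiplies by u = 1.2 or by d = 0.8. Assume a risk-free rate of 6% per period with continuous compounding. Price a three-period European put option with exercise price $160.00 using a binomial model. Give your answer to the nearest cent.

Risk-neutral probability p = (e^0.06 − 0.8)/(1.2 − 0.8) = 0.2618/0.4000 = 0.6546
Terminal stock prices: S_uuu = 233.3, S_uud = 155.5, S_udd = 103.7, S_ddd = 69.12
Terminal payoffs (K − S): max(-73.28, 0) = 0, max(4.48, 0) = 4.48, max(56.32, 0) = 56.32, max(90.88, 0) = 90.88
Node uu (S = 194.4): V_uu = e^(−0.06)·[0.6546·0.0000 + 0.3454·4.4800] = 1.4573
Node ud (S = 129.6): V_ud = e^(−0.06)·[0.6546·4.4800 + 0.3454·56.3200] = 21.0823
Node dd (S = 86.4): V_dd = e^(−0.06)·[0.6546·56.3200 + 0.3454·90.8800] = 64.2823
Node u (S = 162): V_u = e^(−0.06)·[0.6546·1.4573 + 0.3454·21.0823] = 7.7563
Node d (S = 108): V_d = e^(−0.06)·[0.6546·21.0823 + 0.3454·64.2823] = 33.9073
Node 0 (S = 135): V_0 = e^(−0.06)·[0.6546·7.7563 + 0.3454·33.9073] = 15.8114

$15.81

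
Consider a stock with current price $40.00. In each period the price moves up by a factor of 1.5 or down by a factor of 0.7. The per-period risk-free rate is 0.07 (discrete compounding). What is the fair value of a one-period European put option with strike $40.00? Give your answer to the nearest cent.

Risk-neutral probability p = (1 + 0.07 − 0.7)/(1.5 − 0.7) = 0.3700/0.8000 = 0.4625
Terminal stock prices: S_u = 60, S_d = 28
Terminal payoffs (K − S): max(-20, 0) = 0, max(12, 0) = 12
Node 0 (S = 40): V_0 = 1/1.07·[0.4625·0.0000 + 0.5375·12.0000] = 6.0280

$6.03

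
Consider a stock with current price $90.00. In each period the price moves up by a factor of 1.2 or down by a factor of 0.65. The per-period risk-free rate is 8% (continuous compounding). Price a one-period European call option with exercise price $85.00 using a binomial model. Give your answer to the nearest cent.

Risk-neutral probability p = (e^0.08 − 0.65)/(1.2 − 0.65) = 0.4333/0.5500 = 0.7878
Terminal stock prices: S_u = 108, S_d = 58.5
Terminal payoffs (S − K): max(23, 0) = 23, max(-26.5, 0) = 0
Node 0 (S = 90): V_0 = e^(−0.08)·[0.7878·23.0000 + 0.2122·0.0000] = 16.7262

$16.73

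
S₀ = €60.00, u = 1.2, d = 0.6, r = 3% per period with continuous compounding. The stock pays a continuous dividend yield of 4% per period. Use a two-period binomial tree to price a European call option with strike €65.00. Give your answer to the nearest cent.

Per-period risk-free factor R = e^0.03 = 1.0305; dividend-adjusted growth = e^(0.03−0.04) = 0.9900.
Risk-neutral probability p = (0.9900 − 0.6)/(1.2 − 0.6) = 0.3900/0.6000 = 0.6501
Terminal stock prices: S_uu = 86.4, S_ud = 43.2, S_dd = 21.6
Terminal payoffs (S − K): max(21.4, 0) = 21.4, max(-21.8, 0) = 0, max(-43.4, 0) = 0
Node u (S = 72): V_u = e^(−0.03)·[0.6501·21.4000 + 0.3499·0.0000] = 13.5006
Node d (S = 36): V_d = e^(−0.03)·[0.6501·0.0000 + 0.3499·0.0000] = 0.0000
Node 0 (S = 60): V_0 = e^(−0.03)·[0.6501·13.5006 + 0.3499·0.0000] = 8.5171

€8.52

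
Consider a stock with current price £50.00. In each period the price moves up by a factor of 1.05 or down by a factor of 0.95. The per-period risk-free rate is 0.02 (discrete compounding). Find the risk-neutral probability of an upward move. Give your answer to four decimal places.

p = 0.7000

Risk-neutral probability p = (1 + 0.02 − 0.95)/(1.05 − 0.95) = 0.0700/0.1000 = 0.7000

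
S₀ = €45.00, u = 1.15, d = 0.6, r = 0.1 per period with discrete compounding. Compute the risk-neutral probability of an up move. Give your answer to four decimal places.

p = 0.9091

Risk-neutral probability p = (1 + 0.1 − 0.6)/(1.15 − 0.6) = 0.5000/0.5500 = 0.9091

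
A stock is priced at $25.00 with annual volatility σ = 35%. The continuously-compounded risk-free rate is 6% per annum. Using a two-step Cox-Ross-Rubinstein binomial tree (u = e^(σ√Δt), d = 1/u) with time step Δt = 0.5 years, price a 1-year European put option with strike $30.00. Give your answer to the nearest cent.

$5.84

CRR parameters: u = e^(σ√Δt) = e^(0.35·√0.5) = 1.2808, d = 1/u = 0.7808
Per-period rate: rΔt = 0.06·0.5 = 0.03, so R = e^0.03 = 1.0305
Risk-neutral probability p = (e^0.03 − 0.7808)/(1.2808 − 0.7808) = 0.2497/0.5000 = 0.4993
Terminal stock prices: S_uu = 41.01, S_ud = 25, S_dd = 15.24
Terminal payoffs (K − S): max(-11.01, 0) = 0, max(5, 0) = 5, max(14.76, 0) = 14.76
Node u (S = 32.02): V_u = e^(−0.03)·[0.4993·0.0000 + 0.5007·5.0000] = 2.4293
Node d (S = 19.52): V_d = e^(−0.03)·[0.4993·5.0000 + 0.5007·14.7603] = 9.5944
Node 0 (S = 25): V_0 = e^(−0.03)·[0.4993·2.4293 + 0.5007·9.5944] = 5.8387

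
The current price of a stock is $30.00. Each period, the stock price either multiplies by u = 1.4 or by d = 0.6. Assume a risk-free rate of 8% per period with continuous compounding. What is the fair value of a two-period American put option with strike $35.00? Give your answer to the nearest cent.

Risk-neutral probability p = (e^0.08 − 0.6)/(1.4 − 0.6) = 0.4833/0.8000 = 0.6041
Terminal stock prices: S_uu = 58.8, S_ud = 25.2, S_dd = 10.8
Terminal payoffs (K − S): max(-23.8, 0) = 0, max(9.8, 0) = 9.8, max(24.2, 0) = 24.2
Node u (S = 42): continuation = e^(−0.08)·[0.6041·0.0000 + 0.3959·9.8000] = 3.5814; exercise value = 0.0000 ≤ continuation, so V_u = 3.5814
Node d (S = 18): continuation = e^(−0.08)·[0.6041·9.8000 + 0.3959·24.2000] = 14.3091; exercise value = 17.0000 > continuation, so V_d = 17.0000 (exercise)
Node 0 (S = 30): continuation = e^(−0.08)·[0.6041·3.5814 + 0.3959·17.0000] = 8.2099; exercise value = 5.0000 ≤ continuation, so V_0 = 8.2099

$8.21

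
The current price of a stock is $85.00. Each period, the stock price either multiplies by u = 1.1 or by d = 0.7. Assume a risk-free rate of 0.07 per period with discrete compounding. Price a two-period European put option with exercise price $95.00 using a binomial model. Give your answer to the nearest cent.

$3.84

Risk-neutral probability p = (1 + 0.07 − 0.7)/(1.1 − 0.7) = 0.3700/0.4000 = 0.9250
Terminal stock prices: S_uu = 102.9, S_ud = 65.45, S_dd = 41.65
Terminal payoffs (K − S): max(-7.85, 0) = 0, max(29.55, 0) = 29.55, max(53.35, 0) = 53.35
Node u (S = 93.5): V_u = 1/1.07·[0.9250·0.0000 + 0.0750·29.5500] = 2.0713
Node d (S = 59.5): V_d = 1/1.07·[0.9250·29.5500 + 0.0750·53.3500] = 29.2850
Node 0 (S = 85): V_0 = 1/1.07·[0.9250·2.0713 + 0.0750·29.2850] = 3.8433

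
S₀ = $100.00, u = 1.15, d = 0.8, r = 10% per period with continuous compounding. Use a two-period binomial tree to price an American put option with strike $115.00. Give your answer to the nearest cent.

Risk-neutral probability p = (e^0.1 − 0.8)/(1.15 − 0.8) = 0.3052/0.3500 = 0.8719
Terminal stock prices: S_uu = 132.2, S_ud = 92, S_dd = 64
Terminal payoffs (K − S): max(-17.25, 0) = 0, max(23, 0) = 23, max(51, 0) = 51
Node u (S = 115): continuation = e^(−0.1)·[0.8719·0.0000 + 0.1281·23.0000] = 2.6656; exercise value = 0.0000 ≤ continuation, so V_u = 2.6656
Node d (S = 80): continuation = e^(−0.1)·[0.8719·23.0000 + 0.1281·51.0000] = 24.0563; exercise value = 35.0000 > continuation, so V_d = 35.0000 (exercise)
Node 0 (S = 100): continuation = e^(−0.1)·[0.8719·2.6656 + 0.1281·35.0000] = 6.1593; exercise value = 15.0000 > continuation, so V_0 = 15.0000 (exercise)

$15.00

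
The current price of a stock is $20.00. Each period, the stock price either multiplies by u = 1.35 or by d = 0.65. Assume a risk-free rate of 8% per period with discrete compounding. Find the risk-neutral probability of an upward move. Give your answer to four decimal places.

p = 0.6143

Risk-neutral probability p = (1 + 0.08 − 0.65)/(1.35 − 0.65) = 0.4300/0.7000 = 0.6143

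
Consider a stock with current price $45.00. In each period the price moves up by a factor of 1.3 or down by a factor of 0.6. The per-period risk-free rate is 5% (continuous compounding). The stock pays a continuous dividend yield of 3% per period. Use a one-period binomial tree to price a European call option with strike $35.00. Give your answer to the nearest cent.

$13.42

Per-period risk-free factor R = e^0.05 = 1.0513; dividend-adjusted growth = e^(0.05−0.03) = 1.0202.
Risk-neutral probability p = (1.0202 − 0.6)/(1.3 − 0.6) = 0.4202/0.7000 = 0.6003
Terminal stock prices: S_u = 58.5, S_d = 27
Terminal payoffs (S − K): max(23.5, 0) = 23.5, max(-8, 0) = 0
Node 0 (S = 45): V_0 = e^(−0.05)·[0.6003·23.5000 + 0.3997·0.0000] = 13.4188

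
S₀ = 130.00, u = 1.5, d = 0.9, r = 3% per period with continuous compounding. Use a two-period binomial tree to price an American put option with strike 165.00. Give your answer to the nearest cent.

Risk-neutral probability p = (e^0.03 − 0.9)/(1.5 − 0.9) = 0.1305/0.6000 = 0.2174
Terminal stock prices: S_uu = 292.5, S_ud = 175.5, S_dd = 105.3
Terminal payoffs (K − S): max(-127.5, 0) = 0, max(-10.5, 0) = 0, max(59.7, 0) = 59.7
Node u (S = 195): continuation = e^(−0.03)·[0.2174·0.0000 + 0.7826·0.0000] = 0.0000; exercise value = 0.0000 ≤ continuation, so V_u = 0.0000
Node d (S = 117): continuation = e^(−0.03)·[0.2174·0.0000 + 0.7826·59.7000] = 45.3390; exercise value = 48.0000 > continuation, so V_d = 48.0000 (exercise)
Node 0 (S = 130): continuation = e^(−0.03)·[0.2174·0.0000 + 0.7826·48.0000] = 36.4535; exercise value = 35.0000 ≤ continuation, so V_0 = 36.4535

36.45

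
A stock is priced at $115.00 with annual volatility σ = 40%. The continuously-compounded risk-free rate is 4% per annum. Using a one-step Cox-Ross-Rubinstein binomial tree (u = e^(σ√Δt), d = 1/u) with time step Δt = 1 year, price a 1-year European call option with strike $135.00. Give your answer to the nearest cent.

CRR parameters: u = e^(σ√Δt) = e^(0.4·√1) = 1.4918, d = 1/u = 0.6703
Per-period rate: rΔt = 0.04·1 = 0.04, so R = e^0.04 = 1.0408
Risk-neutral probability p = (e^0.04 − 0.6703)/(1.4918 − 0.6703) = 0.3705/0.8215 = 0.4510
Terminal stock prices: S_u = 171.6, S_d = 77.09
Terminal payoffs (S − K): max(36.56, 0) = 36.56, max(-57.91, 0) = 0
Node 0 (S = 115): V_0 = e^(−0.04)·[0.4510·36.5598 + 0.5490·0.0000] = 15.8416

$15.84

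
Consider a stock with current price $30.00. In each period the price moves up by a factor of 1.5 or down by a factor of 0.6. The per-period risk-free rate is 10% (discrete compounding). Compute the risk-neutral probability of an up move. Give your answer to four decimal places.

Risk-neutral probability p = (1 + 0.1 − 0.6)/(1.5 − 0.6) = 0.5000/0.9000 = 0.5556

p = 0.5556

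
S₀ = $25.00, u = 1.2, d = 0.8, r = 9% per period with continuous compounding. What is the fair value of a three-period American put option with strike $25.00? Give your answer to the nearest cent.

Risk-neutral probability p = (e^0.09 − 0.8)/(1.2 − 0.8) = 0.2942/0.4000 = 0.7354
Terminal stock prices: S_uuu = 43.2, S_uud = 28.8, S_udd = 19.2, S_ddd = 12.8
Terminal payoffs (K − S): max(-18.2, 0) = 0, max(-3.8, 0) = 0, max(5.8, 0) = 5.8, max(12.2, 0) = 12.2
Node uu (S = 36): continuation = e^(−0.09)·[0.7354·0.0000 + 0.2646·0.0000] = 0.0000; exercise value = 0.0000 ≤ continuation, so V_uu = 0.0000
Node ud (S = 24): continuation = e^(−0.09)·[0.7354·0.0000 + 0.2646·5.8000] = 1.4024; exercise value = 1.0000 ≤ continuation, so V_ud = 1.4024
Node dd (S = 16): continuation = e^(−0.09)·[0.7354·5.8000 + 0.2646·12.2000] = 6.8483; exercise value = 9.0000 > continuation, so V_dd = 9.0000 (exercise)
Node u (S = 30): continuation = e^(−0.09)·[0.7354·0.0000 + 0.2646·1.4024] = 0.3391; exercise value = 0.0000 ≤ continuation, so V_u = 0.3391
Node d (S = 20): continuation = e^(−0.09)·[0.7354·1.4024 + 0.2646·9.0000] = 3.1187; exercise value = 5.0000 > continuation, so V_d = 5.0000 (exercise)
Node 0 (S = 25): continuation = e^(−0.09)·[0.7354·0.3391 + 0.2646·5.0000] = 1.4369; exercise value = 0.0000 ≤ continuation, so V_0 = 1.4369

$1.44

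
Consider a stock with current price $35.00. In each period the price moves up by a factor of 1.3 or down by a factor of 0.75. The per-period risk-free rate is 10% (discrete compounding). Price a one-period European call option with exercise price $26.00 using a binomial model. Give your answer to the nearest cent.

Risk-neutral probability p = (1 + 0.1 − 0.75)/(1.3 − 0.75) = 0.3500/0.5500 = 0.6364
Terminal stock prices: S_u = 45.5, S_d = 26.25
Terminal payoffs (S − K): max(19.5, 0) = 19.5, max(0.25, 0) = 0.25
Node 0 (S = 35): V_0 = 1/1.1·[0.6364·19.5000 + 0.3636·0.2500] = 11.3636

$11.36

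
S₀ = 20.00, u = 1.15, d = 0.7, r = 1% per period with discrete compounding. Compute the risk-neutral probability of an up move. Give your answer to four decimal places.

Risk-neutral probability p = (1 + 0.01 − 0.7)/(1.15 − 0.7) = 0.3100/0.4500 = 0.6889

p = 0.6889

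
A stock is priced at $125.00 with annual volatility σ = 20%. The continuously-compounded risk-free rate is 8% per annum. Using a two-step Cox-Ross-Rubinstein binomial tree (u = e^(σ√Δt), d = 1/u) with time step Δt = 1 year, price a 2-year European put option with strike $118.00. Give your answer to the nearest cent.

CRR parameters: u = e^(σ√Δt) = e^(0.2·√1) = 1.2214, d = 1/u = 0.8187
Per-period rate: rΔt = 0.08·1 = 0.08, so R = e^0.08 = 1.0833
Risk-neutral probability p = (e^0.08 − 0.8187)/(1.2214 − 0.8187) = 0.2646/0.4027 = 0.6570
Terminal stock prices: S_uu = 186.5, S_ud = 125, S_dd = 83.79
Terminal payoffs (K − S): max(-68.48, 0) = 0, max(-7, 0) = 0, max(34.21, 0) = 34.21
Node u (S = 152.7): V_u = e^(−0.08)·[0.6570·0.0000 + 0.3430·0.0000] = 0.0000
Node d (S = 102.3): V_d = e^(−0.08)·[0.6570·0.0000 + 0.3430·34.2100] = 10.8318
Node 0 (S = 125): V_0 = e^(−0.08)·[0.6570·0.0000 + 0.3430·10.8318] = 3.4296

$3.43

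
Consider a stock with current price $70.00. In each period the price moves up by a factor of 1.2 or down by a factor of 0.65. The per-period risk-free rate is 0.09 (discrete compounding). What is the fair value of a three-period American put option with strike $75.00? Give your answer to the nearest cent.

Risk-neutral probability p = (1 + 0.09 − 0.65)/(1.2 − 0.65) = 0.4400/0.5500 = 0.8000
Terminal stock prices: S_uuu = 121, S_uud = 65.52, S_udd = 35.49, S_ddd = 19.22
Terminal payoffs (K − S): max(-45.96, 0) = 0, max(9.48, 0) = 9.48, max(39.51, 0) = 39.51, max(55.78, 0) = 55.78
Node uu (S = 100.8): continuation = 1/1.09·[0.8000·0.0000 + 0.2000·9.4800] = 1.7394; exercise value = 0.0000 ≤ continuation, so V_uu = 1.7394
Node ud (S = 54.6): continuation = 1/1.09·[0.8000·9.4800 + 0.2000·39.5100] = 14.2073; exercise value = 20.4000 > continuation, so V_ud = 20.4000 (exercise)
Node dd (S = 29.58): continuation = 1/1.09·[0.8000·39.5100 + 0.2000·55.7763] = 39.2323; exercise value = 45.4250 > continuation, so V_dd = 45.4250 (exercise)
Node u (S = 84): continuation = 1/1.09·[0.8000·1.7394 + 0.2000·20.4000] = 5.0198; exercise value = 0.0000 ≤ continuation, so V_u = 5.0198
Node d (S = 45.5): continuation = 1/1.09·[0.8000·20.4000 + 0.2000·45.4250] = 23.3073; exercise value = 29.5000 > continuation, so V_d = 29.5000 (exercise)
Node 0 (S = 70): continuation = 1/1.09·[0.8000·5.0198 + 0.2000·29.5000] = 9.0971; exercise value = 5.0000 ≤ continuation, so V_0 = 9.0971

$9.10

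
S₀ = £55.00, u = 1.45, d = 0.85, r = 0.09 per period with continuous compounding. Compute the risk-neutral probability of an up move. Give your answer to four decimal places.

p = 0.4070

Risk-neutral probability p = (e^0.09 − 0.85)/(1.45 − 0.85) = 0.2442/0.6000 = 0.4070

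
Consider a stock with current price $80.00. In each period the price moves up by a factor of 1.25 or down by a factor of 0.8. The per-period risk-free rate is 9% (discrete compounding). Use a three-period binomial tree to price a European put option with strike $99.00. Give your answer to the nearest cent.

Risk-neutral probability p = (1 + 0.09 − 0.8)/(1.25 − 0.8) = 0.2900/0.4500 = 0.6444
Terminal stock prices: S_uuu = 156.2, S_uud = 100, S_udd = 64, S_ddd = 40.96
Terminal payoffs (K − S): max(-57.25, 0) = 0, max(-1, 0) = 0, max(35, 0) = 35, max(58.04, 0) = 58.04
Node uu (S = 125): V_uu = 1/1.09·[0.6444·0.0000 + 0.3556·0.0000] = 0.0000
Node ud (S = 80): V_ud = 1/1.09·[0.6444·0.0000 + 0.3556·35.0000] = 11.4169
Node dd (S = 51.2): V_dd = 1/1.09·[0.6444·35.0000 + 0.3556·58.0400] = 39.6257
Node u (S = 100): V_u = 1/1.09·[0.6444·0.0000 + 0.3556·11.4169] = 3.7242
Node d (S = 64): V_d = 1/1.09·[0.6444·11.4169 + 0.3556·39.6257] = 19.6759
Node 0 (S = 80): V_0 = 1/1.09·[0.6444·3.7242 + 0.3556·19.6759] = 8.6201

$8.62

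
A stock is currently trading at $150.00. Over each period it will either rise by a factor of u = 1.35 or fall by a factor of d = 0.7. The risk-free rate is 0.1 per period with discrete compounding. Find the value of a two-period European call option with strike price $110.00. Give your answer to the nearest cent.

Risk-neutral probability p = (1 + 0.1 − 0.7)/(1.35 − 0.7) = 0.4000/0.6500 = 0.6154
Terminal stock prices: S_uu = 273.4, S_ud = 141.8, S_dd = 73.5
Terminal payoffs (S − K): max(163.4, 0) = 163.4, max(31.75, 0) = 31.75, max(-36.5, 0) = 0
Node u (S = 202.5): V_u = 1/1.1·[0.6154·163.3750 + 0.3846·31.7500] = 102.5000
Node d (S = 105): V_d = 1/1.1·[0.6154·31.7500 + 0.3846·0.0000] = 17.7622
Node 0 (S = 150): V_0 = 1/1.1·[0.6154·102.5000 + 0.3846·17.7622] = 63.5532

$63.55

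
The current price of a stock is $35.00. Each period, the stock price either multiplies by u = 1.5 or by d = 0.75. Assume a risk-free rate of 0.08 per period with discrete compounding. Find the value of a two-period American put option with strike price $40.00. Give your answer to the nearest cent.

Risk-neutral probability p = (1 + 0.08 − 0.75)/(1.5 − 0.75) = 0.3300/0.7500 = 0.4400
Terminal stock prices: S_uu = 78.75, S_ud = 39.38, S_dd = 19.69
Terminal payoffs (K − S): max(-38.75, 0) = 0, max(0.625, 0) = 0.625, max(20.31, 0) = 20.31
Node u (S = 52.5): continuation = 1/1.08·[0.4400·0.0000 + 0.5600·0.6250] = 0.3241; exercise value = 0.0000 ≤ continuation, so V_u = 0.3241
Node d (S = 26.25): continuation = 1/1.08·[0.4400·0.6250 + 0.5600·20.3125] = 10.7870; exercise value = 13.7500 > continuation, so V_d = 13.7500 (exercise)
Node 0 (S = 35): continuation = 1/1.08·[0.4400·0.3241 + 0.5600·13.7500] = 7.2617; exercise value = 5.0000 ≤ continuation, so V_0 = 7.2617

$7.26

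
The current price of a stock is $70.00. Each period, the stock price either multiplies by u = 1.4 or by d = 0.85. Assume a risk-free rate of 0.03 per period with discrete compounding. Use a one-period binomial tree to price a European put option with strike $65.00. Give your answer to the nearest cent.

$3.59

Risk-neutral probability p = (1 + 0.03 − 0.85)/(1.4 − 0.85) = 0.1800/0.5500 = 0.3273
Terminal stock prices: S_u = 98, S_d = 59.5
Terminal payoffs (K − S): max(-33, 0) = 0, max(5.5, 0) = 5.5
Node 0 (S = 70): V_0 = 1/1.03·[0.3273·0.0000 + 0.6727·5.5000] = 3.5922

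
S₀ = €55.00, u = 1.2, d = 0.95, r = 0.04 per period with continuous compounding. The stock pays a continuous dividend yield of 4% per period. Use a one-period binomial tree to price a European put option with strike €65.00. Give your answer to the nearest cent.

Per-period risk-free factor R = e^0.04 = 1.0408; dividend-adjusted growth = e^(0.04−0.04) = 1.0000.
Risk-neutral probability p = (1.0000 − 0.95)/(1.2 − 0.95) = 0.0500/0.2500 = 0.2000
Terminal stock prices: S_u = 66, S_d = 52.25
Terminal payoffs (K − S): max(-1, 0) = 0, max(12.75, 0) = 12.75
Node 0 (S = 55): V_0 = e^(−0.04)·[0.2000·0.0000 + 0.8000·12.7500] = 9.8001

€9.80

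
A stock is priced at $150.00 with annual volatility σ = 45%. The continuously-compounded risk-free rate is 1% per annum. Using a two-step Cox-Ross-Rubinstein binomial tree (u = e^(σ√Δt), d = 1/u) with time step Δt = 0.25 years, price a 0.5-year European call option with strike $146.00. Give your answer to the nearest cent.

$19.91

CRR parameters: u = e^(σ√Δt) = e^(0.45·√0.25) = 1.2523, d = 1/u = 0.7985
Per-period rate: rΔt = 0.01·0.25 = 0.0025, so R = e^0.0025 = 1.0025
Risk-neutral probability p = (e^0.0025 − 0.7985)/(1.2523 − 0.7985) = 0.2040/0.4538 = 0.4495
Terminal stock prices: S_uu = 235.2, S_ud = 150, S_dd = 95.64
Terminal payoffs (S − K): max(89.25, 0) = 89.25, max(4, 0) = 4, max(-50.36, 0) = 0
Node u (S = 187.8): V_u = e^(−0.0025)·[0.4495·89.2468 + 0.5505·4.0000] = 42.2130
Node d (S = 119.8): V_d = e^(−0.0025)·[0.4495·4.0000 + 0.5505·0.0000] = 1.7935
Node 0 (S = 150): V_0 = e^(−0.0025)·[0.4495·42.2130 + 0.5505·1.7935] = 19.9123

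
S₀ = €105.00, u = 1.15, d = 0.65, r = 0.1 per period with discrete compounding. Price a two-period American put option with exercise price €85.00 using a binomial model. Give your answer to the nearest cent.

€2.01

Risk-neutral probability p = (1 + 0.1 − 0.65)/(1.15 − 0.65) = 0.4500/0.5000 = 0.9000
Terminal stock prices: S_uu = 138.9, S_ud = 78.49, S_dd = 44.36
Terminal payoffs (K − S): max(-53.86, 0) = 0, max(6.513, 0) = 6.513, max(40.64, 0) = 40.64
Node u (S = 120.7): continuation = 1/1.1·[0.9000·0.0000 + 0.1000·6.5125] = 0.5920; exercise value = 0.0000 ≤ continuation, so V_u = 0.5920
Node d (S = 68.25): continuation = 1/1.1·[0.9000·6.5125 + 0.1000·40.6375] = 9.0227; exercise value = 16.7500 > continuation, so V_d = 16.7500 (exercise)
Node 0 (S = 105): continuation = 1/1.1·[0.9000·0.5920 + 0.1000·16.7500] = 2.0071; exercise value = 0.0000 ≤ continuation, so V_0 = 2.0071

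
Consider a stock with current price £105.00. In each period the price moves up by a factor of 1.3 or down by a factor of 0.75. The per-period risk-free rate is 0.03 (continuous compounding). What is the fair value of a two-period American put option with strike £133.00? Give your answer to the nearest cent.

Risk-neutral probability p = (e^0.03 − 0.75)/(1.3 − 0.75) = 0.2805/0.5500 = 0.5099
Terminal stock prices: S_uu = 177.5, S_ud = 102.4, S_dd = 59.06
Terminal payoffs (K − S): max(-44.45, 0) = 0, max(30.62, 0) = 30.62, max(73.94, 0) = 73.94
Node u (S = 136.5): continuation = e^(−0.03)·[0.5099·0.0000 + 0.4901·30.6250] = 14.5652; exercise value = 0.0000 ≤ continuation, so V_u = 14.5652
Node d (S = 78.75): continuation = e^(−0.03)·[0.5099·30.6250 + 0.4901·73.9375] = 50.3193; exercise value = 54.2500 > continuation, so V_d = 54.2500 (exercise)
Node 0 (S = 105): continuation = e^(−0.03)·[0.5099·14.5652 + 0.4901·54.2500] = 33.0088; exercise value = 28.0000 ≤ continuation, so V_0 = 33.0088

£33.01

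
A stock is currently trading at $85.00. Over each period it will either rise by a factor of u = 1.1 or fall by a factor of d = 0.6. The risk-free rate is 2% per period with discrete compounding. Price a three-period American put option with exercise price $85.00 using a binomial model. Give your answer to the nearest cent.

Risk-neutral probability p = (1 + 0.02 − 0.6)/(1.1 − 0.6) = 0.4200/0.5000 = 0.8400
Terminal stock prices: S_uuu = 113.1, S_uud = 61.71, S_udd = 33.66, S_ddd = 18.36
Terminal payoffs (K − S): max(-28.14, 0) = 0, max(23.29, 0) = 23.29, max(51.34, 0) = 51.34, max(66.64, 0) = 66.64
Node uu (S = 102.9): continuation = 1/1.02·[0.8400·0.0000 + 0.1600·23.2900] = 3.6533; exercise value = 0.0000 ≤ continuation, so V_uu = 3.6533
Node ud (S = 56.1): continuation = 1/1.02·[0.8400·23.2900 + 0.1600·51.3400] = 27.2333; exercise value = 28.9000 > continuation, so V_ud = 28.9000 (exercise)
Node dd (S = 30.6): continuation = 1/1.02·[0.8400·51.3400 + 0.1600·66.6400] = 52.7333; exercise value = 54.4000 > continuation, so V_dd = 54.4000 (exercise)
Node u (S = 93.5): continuation = 1/1.02·[0.8400·3.6533 + 0.1600·28.9000] = 7.5420; exercise value = 0.0000 ≤ continuation, so V_u = 7.5420
Node d (S = 51): continuation = 1/1.02·[0.8400·28.9000 + 0.1600·54.4000] = 32.3333; exercise value = 34.0000 > continuation, so V_d = 34.0000 (exercise)
Node 0 (S = 85): continuation = 1/1.02·[0.8400·7.5420 + 0.1600·34.0000] = 11.5444; exercise value = 0.0000 ≤ continuation, so V_0 = 11.5444

$11.54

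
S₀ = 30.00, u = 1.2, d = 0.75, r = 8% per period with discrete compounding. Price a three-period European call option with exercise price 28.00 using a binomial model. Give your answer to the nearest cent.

8.97

Risk-neutral probability p = (1 + 0.08 − 0.75)/(1.2 − 0.75) = 0.3300/0.4500 = 0.7333
Terminal stock prices: S_uuu = 51.84, S_uud = 32.4, S_udd = 20.25, S_ddd = 12.66
Terminal payoffs (S − K): max(23.84, 0) = 23.84, max(4.4, 0) = 4.4, max(-7.75, 0) = 0, max(-15.34, 0) = 0
Node uu (S = 43.2): V_uu = 1/1.08·[0.7333·23.8400 + 0.2667·4.4000] = 17.2741
Node ud (S = 27): V_ud = 1/1.08·[0.7333·4.4000 + 0.2667·0.0000] = 2.9877
Node dd (S = 16.88): V_dd = 1/1.08·[0.7333·0.0000 + 0.2667·0.0000] = 0.0000
Node u (S = 36): V_u = 1/1.08·[0.7333·17.2741 + 0.2667·2.9877] = 12.4670
Node d (S = 22.5): V_d = 1/1.08·[0.7333·2.9877 + 0.2667·0.0000] = 2.0287
Node 0 (S = 30): V_0 = 1/1.08·[0.7333·12.4670 + 0.2667·2.0287] = 8.9662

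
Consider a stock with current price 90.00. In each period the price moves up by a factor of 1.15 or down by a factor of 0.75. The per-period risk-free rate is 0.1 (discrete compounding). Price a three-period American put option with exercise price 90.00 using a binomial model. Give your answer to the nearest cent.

Risk-neutral probability p = (1 + 0.1 − 0.75)/(1.15 − 0.75) = 0.3500/0.4000 = 0.8750
Terminal stock prices: S_uuu = 136.9, S_uud = 89.27, S_udd = 58.22, S_ddd = 37.97
Terminal payoffs (K − S): max(-46.88, 0) = 0, max(0.7313, 0) = 0.7313, max(31.78, 0) = 31.78, max(52.03, 0) = 52.03
Node uu (S = 119): continuation = 1/1.1·[0.8750·0.0000 + 0.1250·0.7313] = 0.0831; exercise value = 0.0000 ≤ continuation, so V_uu = 0.0831
Node ud (S = 77.62): continuation = 1/1.1·[0.8750·0.7313 + 0.1250·31.7813] = 4.1932; exercise value = 12.3750 > continuation, so V_ud = 12.3750 (exercise)
Node dd (S = 50.62): continuation = 1/1.1·[0.8750·31.7813 + 0.1250·52.0312] = 31.1932; exercise value = 39.3750 > continuation, so V_dd = 39.3750 (exercise)
Node u (S = 103.5): continuation = 1/1.1·[0.8750·0.0831 + 0.1250·12.3750] = 1.4723; exercise value = 0.0000 ≤ continuation, so V_u = 1.4723
Node d (S = 67.5): continuation = 1/1.1·[0.8750·12.3750 + 0.1250·39.3750] = 14.3182; exercise value = 22.5000 > continuation, so V_d = 22.5000 (exercise)
Node 0 (S = 90): continuation = 1/1.1·[0.8750·1.4723 + 0.1250·22.5000] = 3.7280; exercise value = 0.0000 ≤ continuation, so V_0 = 3.7280

3.73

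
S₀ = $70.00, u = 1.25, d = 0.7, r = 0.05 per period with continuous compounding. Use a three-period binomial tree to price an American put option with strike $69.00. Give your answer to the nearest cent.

$8.75

Risk-neutral probability p = (e^0.05 − 0.7)/(1.25 − 0.7) = 0.3513/0.5500 = 0.6387
Terminal stock prices: S_uuu = 136.7, S_uud = 76.56, S_udd = 42.87, S_ddd = 24.01
Terminal payoffs (K − S): max(-67.72, 0) = 0, max(-7.562, 0) = 0, max(26.13, 0) = 26.13, max(44.99, 0) = 44.99
Node uu (S = 109.4): continuation = e^(−0.05)·[0.6387·0.0000 + 0.3613·0.0000] = 0.0000; exercise value = 0.0000 ≤ continuation, so V_uu = 0.0000
Node ud (S = 61.25): continuation = e^(−0.05)·[0.6387·0.0000 + 0.3613·26.1250] = 8.9792; exercise value = 7.7500 ≤ continuation, so V_ud = 8.9792
Node dd (S = 34.3): continuation = e^(−0.05)·[0.6387·26.1250 + 0.3613·44.9900] = 31.3348; exercise value = 34.7000 > continuation, so V_dd = 34.7000 (exercise)
Node u (S = 87.5): continuation = e^(−0.05)·[0.6387·0.0000 + 0.3613·8.9792] = 3.0862; exercise value = 0.0000 ≤ continuation, so V_u = 3.0862
Node d (S = 49): continuation = e^(−0.05)·[0.6387·8.9792 + 0.3613·34.7000] = 17.3816; exercise value = 20.0000 > continuation, so V_d = 20.0000 (exercise)
Node 0 (S = 70): continuation = e^(−0.05)·[0.6387·3.0862 + 0.3613·20.0000] = 8.7490; exercise value = 0.0000 ≤ continuation, so V_0 = 8.7490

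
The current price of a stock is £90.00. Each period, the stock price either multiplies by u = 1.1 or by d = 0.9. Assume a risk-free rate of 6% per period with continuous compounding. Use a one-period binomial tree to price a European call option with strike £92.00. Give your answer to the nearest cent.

Risk-neutral probability p = (e^0.06 − 0.9)/(1.1 − 0.9) = 0.1618/0.2000 = 0.8092
Terminal stock prices: S_u = 99, S_d = 81
Terminal payoffs (S − K): max(7, 0) = 7, max(-11, 0) = 0
Node 0 (S = 90): V_0 = e^(−0.06)·[0.8092·7.0000 + 0.1908·0.0000] = 5.3344

£5.33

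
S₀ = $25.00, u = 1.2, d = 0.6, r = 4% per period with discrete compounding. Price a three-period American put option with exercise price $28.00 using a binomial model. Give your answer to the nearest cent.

$5.96

Risk-neutral probability p = (1 + 0.04 − 0.6)/(1.2 − 0.6) = 0.4400/0.6000 = 0.7333
Terminal stock prices: S_uuu = 43.2, S_uud = 21.6, S_udd = 10.8, S_ddd = 5.4
Terminal payoffs (K − S): max(-15.2, 0) = 0, max(6.4, 0) = 6.4, max(17.2, 0) = 17.2, max(22.6, 0) = 22.6
Node uu (S = 36): continuation = 1/1.04·[0.7333·0.0000 + 0.2667·6.4000] = 1.6410; exercise value = 0.0000 ≤ continuation, so V_uu = 1.6410
Node ud (S = 18): continuation = 1/1.04·[0.7333·6.4000 + 0.2667·17.2000] = 8.9231; exercise value = 10.0000 > continuation, so V_ud = 10.0000 (exercise)
Node dd (S = 9): continuation = 1/1.04·[0.7333·17.2000 + 0.2667·22.6000] = 17.9231; exercise value = 19.0000 > continuation, so V_dd = 19.0000 (exercise)
Node u (S = 30): continuation = 1/1.04·[0.7333·1.6410 + 0.2667·10.0000] = 3.7212; exercise value = 0.0000 ≤ continuation, so V_u = 3.7212
Node d (S = 15): continuation = 1/1.04·[0.7333·10.0000 + 0.2667·19.0000] = 11.9231; exercise value = 13.0000 > continuation, so V_d = 13.0000 (exercise)
Node 0 (S = 25): continuation = 1/1.04·[0.7333·3.7212 + 0.2667·13.0000] = 5.9573; exercise value = 3.0000 ≤ continuation, so V_0 = 5.9573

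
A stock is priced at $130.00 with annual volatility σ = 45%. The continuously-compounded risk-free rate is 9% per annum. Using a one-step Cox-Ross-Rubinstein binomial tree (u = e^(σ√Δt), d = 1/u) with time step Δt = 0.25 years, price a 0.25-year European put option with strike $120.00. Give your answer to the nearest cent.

CRR parameters: u = e^(σ√Δt) = e^(0.45·√0.25) = 1.2523, d = 1/u = 0.7985
Per-period rate: rΔt = 0.09·0.25 = 0.0225, so R = e^0.0225 = 1.0228
Risk-neutral probability p = (e^0.0225 − 0.7985)/(1.2523 − 0.7985) = 0.2242/0.4538 = 0.4941
Terminal stock prices: S_u = 162.8, S_d = 103.8
Terminal payoffs (K − S): max(-42.8, 0) = 0, max(16.19, 0) = 16.19
Node 0 (S = 130): V_0 = e^(−0.0225)·[0.4941·0.0000 + 0.5059·16.1929] = 8.0093

$8.01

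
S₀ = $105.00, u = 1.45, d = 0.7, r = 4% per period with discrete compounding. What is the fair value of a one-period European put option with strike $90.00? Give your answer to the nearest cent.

$8.67

Risk-neutral probability p = (1 + 0.04 − 0.7)/(1.45 − 0.7) = 0.3400/0.7500 = 0.4533
Terminal stock prices: S_u = 152.2, S_d = 73.5
Terminal payoffs (K − S): max(-62.25, 0) = 0, max(16.5, 0) = 16.5
Node 0 (S = 105): V_0 = 1/1.04·[0.4533·0.0000 + 0.5467·16.5000] = 8.6731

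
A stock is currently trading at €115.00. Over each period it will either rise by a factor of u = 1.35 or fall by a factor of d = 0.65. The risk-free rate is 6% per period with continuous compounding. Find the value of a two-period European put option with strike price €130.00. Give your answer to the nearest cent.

€24.73

Risk-neutral probability p = (e^0.06 − 0.65)/(1.35 − 0.65) = 0.4118/0.7000 = 0.5883
Terminal stock prices: S_uu = 209.6, S_ud = 100.9, S_dd = 48.59
Terminal payoffs (K − S): max(-79.59, 0) = 0, max(29.09, 0) = 29.09, max(81.41, 0) = 81.41
Node u (S = 155.2): V_u = e^(−0.06)·[0.5883·0.0000 + 0.4117·29.0875] = 11.2769
Node d (S = 74.75): V_d = e^(−0.06)·[0.5883·29.0875 + 0.4117·81.4125] = 47.6794
Node 0 (S = 115): V_0 = e^(−0.06)·[0.5883·11.2769 + 0.4117·47.6794] = 24.7330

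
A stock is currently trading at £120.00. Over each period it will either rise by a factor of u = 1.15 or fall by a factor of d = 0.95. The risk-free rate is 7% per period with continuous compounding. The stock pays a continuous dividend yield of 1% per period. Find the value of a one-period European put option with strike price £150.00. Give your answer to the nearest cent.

Per-period risk-free factor R = e^0.07 = 1.0725; dividend-adjusted growth = e^(0.07−0.01) = 1.0618.
Risk-neutral probability p = (1.0618 − 0.95)/(1.15 − 0.95) = 0.1118/0.2000 = 0.5592
Terminal stock prices: S_u = 138, S_d = 114
Terminal payoffs (K − S): max(12, 0) = 12, max(36, 0) = 36
Node 0 (S = 120): V_0 = e^(−0.07)·[0.5592·12.0000 + 0.4408·36.0000] = 21.0531

£21.05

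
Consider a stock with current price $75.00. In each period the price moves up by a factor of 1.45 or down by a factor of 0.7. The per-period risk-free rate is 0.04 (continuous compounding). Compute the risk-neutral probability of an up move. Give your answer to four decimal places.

p = 0.4544

Risk-neutral probability p = (e^0.04 − 0.7)/(1.45 − 0.7) = 0.3408/0.7500 = 0.4544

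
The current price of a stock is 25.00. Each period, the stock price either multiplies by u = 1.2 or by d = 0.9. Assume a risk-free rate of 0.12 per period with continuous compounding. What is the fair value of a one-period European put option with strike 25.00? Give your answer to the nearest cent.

Risk-neutral probability p = (e^0.12 − 0.9)/(1.2 − 0.9) = 0.2275/0.3000 = 0.7583
Terminal stock prices: S_u = 30, S_d = 22.5
Terminal payoffs (K − S): max(-5, 0) = 0, max(2.5, 0) = 2.5
Node 0 (S = 25): V_0 = e^(−0.12)·[0.7583·0.0000 + 0.2417·2.5000] = 0.5359

0.54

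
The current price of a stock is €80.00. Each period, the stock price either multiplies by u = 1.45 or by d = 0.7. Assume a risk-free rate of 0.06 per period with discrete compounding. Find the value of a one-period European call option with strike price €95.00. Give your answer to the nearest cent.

€9.51

Risk-neutral probability p = (1 + 0.06 − 0.7)/(1.45 − 0.7) = 0.3600/0.7500 = 0.4800
Terminal stock prices: S_u = 116, S_d = 56
Terminal payoffs (S − K): max(21, 0) = 21, max(-39, 0) = 0
Node 0 (S = 80): V_0 = 1/1.06·[0.4800·21.0000 + 0.5200·0.0000] = 9.5094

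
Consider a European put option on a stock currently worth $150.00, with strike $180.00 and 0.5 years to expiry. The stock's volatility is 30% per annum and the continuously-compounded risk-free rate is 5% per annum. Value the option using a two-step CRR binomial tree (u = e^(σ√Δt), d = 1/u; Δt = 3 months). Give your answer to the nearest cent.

$31.13

CRR parameters: u = e^(σ√Δt) = e^(0.3·√0.25) = 1.1618, d = 1/u = 0.8607
Per-period rate: rΔt = 0.05·0.25 = 0.0125, so R = e^0.0125 = 1.0126
Risk-neutral probability p = (e^0.0125 − 0.8607)/(1.1618 − 0.8607) = 0.1519/0.3011 = 0.5043
Terminal stock prices: S_uu = 202.5, S_ud = 150, S_dd = 111.1
Terminal payoffs (K − S): max(-22.48, 0) = 0, max(30, 0) = 30, max(68.88, 0) = 68.88
Node u (S = 174.3): V_u = e^(−0.0125)·[0.5043·0.0000 + 0.4957·30.0000] = 14.6850
Node d (S = 129.1): V_d = e^(−0.0125)·[0.5043·30.0000 + 0.4957·68.8773] = 48.6578
Node 0 (S = 150): V_0 = e^(−0.0125)·[0.5043·14.6850 + 0.4957·48.6578] = 31.1323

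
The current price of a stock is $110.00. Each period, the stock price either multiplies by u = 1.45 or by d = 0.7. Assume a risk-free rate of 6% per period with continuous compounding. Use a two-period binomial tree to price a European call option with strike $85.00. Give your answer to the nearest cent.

$42.00

Risk-neutral probability p = (e^0.06 − 0.7)/(1.45 − 0.7) = 0.3618/0.7500 = 0.4824
Terminal stock prices: S_uu = 231.3, S_ud = 111.6, S_dd = 53.9
Terminal payoffs (S − K): max(146.3, 0) = 146.3, max(26.65, 0) = 26.65, max(-31.1, 0) = 0
Node u (S = 159.5): V_u = e^(−0.06)·[0.4824·146.2750 + 0.5176·26.6500] = 79.4500
Node d (S = 77): V_d = e^(−0.06)·[0.4824·26.6500 + 0.5176·0.0000] = 12.1085
Node 0 (S = 110): V_0 = e^(−0.06)·[0.4824·79.4500 + 0.5176·12.1085] = 42.0002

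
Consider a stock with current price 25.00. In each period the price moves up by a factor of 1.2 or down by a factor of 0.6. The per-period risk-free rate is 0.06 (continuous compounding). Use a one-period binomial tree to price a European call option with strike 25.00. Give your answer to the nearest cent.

3.62

Risk-neutral probability p = (e^0.06 − 0.6)/(1.2 − 0.6) = 0.4618/0.6000 = 0.7697
Terminal stock prices: S_u = 30, S_d = 15
Terminal payoffs (S − K): max(5, 0) = 5, max(-10, 0) = 0
Node 0 (S = 25): V_0 = e^(−0.06)·[0.7697·5.0000 + 0.2303·0.0000] = 3.6245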